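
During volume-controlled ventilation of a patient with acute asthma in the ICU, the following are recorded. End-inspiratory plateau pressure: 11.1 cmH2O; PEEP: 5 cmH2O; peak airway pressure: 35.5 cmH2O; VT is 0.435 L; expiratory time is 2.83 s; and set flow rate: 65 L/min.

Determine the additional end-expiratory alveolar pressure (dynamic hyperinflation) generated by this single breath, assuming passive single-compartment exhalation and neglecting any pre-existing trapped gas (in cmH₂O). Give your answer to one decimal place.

1.0

Flow: 65 L/min ÷ 60 = 1.0833 L/s.
R = (PIP − Pplat)/V̇ = (35.5 − 11.1) / 1.0833 = 24.4/1.0833 = 22.524 cmH2O·s/L.
C = Vt/(Pplat − PEEP) = 435.0 / (11.1 − 5) = 435.0/6.1 = 71.311 mL/cmH2O.
τ = R × C = 22.524 × 0.07131 L/cmH2O = 1.606 s.
Fraction remaining = e^(−Te/τ) = e^(−2.83/1.606) = 0.1717; trapped volume = 435.0 × 0.1717 = 74.69 mL.
Additional alveolar pressure from trapping ≈ V_trapped / C = 74.69 / 71.311 = 1.047 cmH2O.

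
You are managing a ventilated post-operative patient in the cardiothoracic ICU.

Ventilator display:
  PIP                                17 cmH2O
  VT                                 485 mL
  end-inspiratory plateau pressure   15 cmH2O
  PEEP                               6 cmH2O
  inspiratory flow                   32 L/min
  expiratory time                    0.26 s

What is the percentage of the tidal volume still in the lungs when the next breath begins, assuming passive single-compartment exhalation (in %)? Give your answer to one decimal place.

27.6

Flow: 32 L/min ÷ 60 = 0.5333 L/s.
R = (PIP − Pplat)/V̇ = (17 − 15) / 0.5333 = 2.0/0.5333 = 3.75 cmH2O·s/L.
C = Vt/(Pplat − PEEP) = 485.0 / (15 − 6) = 485.0/9.0 = 53.889 mL/cmH2O.
τ = R × C = 3.75 × 0.05389 L/cmH2O = 0.2021 s.
Fraction remaining at end-expiration = e^(−Te/τ) = e^(−0.26/0.2021) = 0.2762 → 27.62%.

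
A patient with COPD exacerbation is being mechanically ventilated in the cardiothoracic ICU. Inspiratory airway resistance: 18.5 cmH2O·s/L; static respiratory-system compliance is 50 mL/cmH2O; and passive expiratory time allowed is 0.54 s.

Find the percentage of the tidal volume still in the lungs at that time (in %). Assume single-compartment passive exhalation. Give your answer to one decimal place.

55.8

τ = R × C = 18.5 × 50 mL/cmH2O = 18.5 × 0.050 L/cmH2O = 0.925 s.
Passive exhalation: V(t)/V₀ = e^(−t/τ) = e^(−0.54/0.925) = 0.5578.
Fraction remaining = 0.5578 → 55.78%.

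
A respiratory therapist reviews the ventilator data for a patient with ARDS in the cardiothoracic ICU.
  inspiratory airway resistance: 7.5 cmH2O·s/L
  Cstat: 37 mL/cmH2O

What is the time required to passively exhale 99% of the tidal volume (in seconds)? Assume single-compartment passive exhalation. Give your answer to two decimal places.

1.28

τ = R × C = 7.5 × 37 mL/cmH2O = 7.5 × 0.037 L/cmH2O = 0.2775 s.
Exhaled fraction f = 1 − e^(−t/τ) → t = −τ·ln(1 − f) = −0.2775·ln(0.01) = 1.278 s.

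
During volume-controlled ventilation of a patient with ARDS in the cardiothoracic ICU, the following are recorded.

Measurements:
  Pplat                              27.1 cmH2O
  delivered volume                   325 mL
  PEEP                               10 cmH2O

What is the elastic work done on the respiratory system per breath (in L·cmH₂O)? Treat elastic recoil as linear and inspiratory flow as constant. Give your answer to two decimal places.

2.78

Elastic work ≈ ½ × (Pplat − PEEP) × Vt = 0.5 × (27.1 − 10) × 0.325 L = 0.5 × 17.1 × 0.325 = 2.779 L·cmH2O.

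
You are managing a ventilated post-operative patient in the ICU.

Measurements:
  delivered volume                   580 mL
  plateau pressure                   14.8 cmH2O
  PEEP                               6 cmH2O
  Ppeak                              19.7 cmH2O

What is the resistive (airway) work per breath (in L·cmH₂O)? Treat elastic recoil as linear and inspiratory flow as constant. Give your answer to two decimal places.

2.84

With constant inspiratory flow the resistive pressure is constant at PIP − Pplat = 19.7 − 14.8 = 4.9 cmH2O, so resistive work = 4.9 × 0.580 = 2.842 L·cmH2O.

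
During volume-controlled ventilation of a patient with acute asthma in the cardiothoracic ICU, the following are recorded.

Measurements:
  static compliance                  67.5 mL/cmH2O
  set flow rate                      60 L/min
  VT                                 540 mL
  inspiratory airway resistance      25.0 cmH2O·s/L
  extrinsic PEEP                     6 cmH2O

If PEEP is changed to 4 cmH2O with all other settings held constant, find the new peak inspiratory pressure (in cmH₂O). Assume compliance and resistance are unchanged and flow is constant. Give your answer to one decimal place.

37.0

Flow: 60 L/min ÷ 60 = 1 L/s.
PIP = Vt/C + R·V̇ + PEEP (constant-flow equation of motion).
Only the baseline term changes: ΔPIP = ΔPEEP = 4 − 6 = -2.0 cmH2O.
Original PIP = 540/67.5 + 25.0×1 + 6 = 39.0 cmH2O; new PIP = 39.0 + (-2.0) = 37.0 cmH2O.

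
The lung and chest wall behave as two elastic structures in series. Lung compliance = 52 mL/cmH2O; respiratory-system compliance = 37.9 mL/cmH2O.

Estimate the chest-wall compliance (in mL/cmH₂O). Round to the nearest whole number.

140

1/Ccw = 1/Crs − 1/CL.
1/Ccw = 1/37.9 − 1/52 = 0.007154.
Ccw = 139.78 mL/cmH2O.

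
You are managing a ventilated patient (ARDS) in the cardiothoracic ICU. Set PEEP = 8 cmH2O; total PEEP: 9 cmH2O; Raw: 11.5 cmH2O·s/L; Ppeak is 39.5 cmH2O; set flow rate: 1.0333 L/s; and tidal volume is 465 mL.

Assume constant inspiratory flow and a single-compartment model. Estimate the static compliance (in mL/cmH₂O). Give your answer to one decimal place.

Total PEEP = 9 cmH2O (set 8 + intrinsic 1); this is the baseline alveolar pressure.
Equation of motion (constant flow): PIP = Vt/C + R·V̇ + PEEP.
Vt/C = PIP − R·V̇ − PEEP = 39.5 − 11.5×1.0333 − 9 = 39.5 − 11.883 − 9 = 18.617 cmH2O.
C = Vt / 18.617 = 465 / 18.617 = 24.977 mL/cmH2O.

25.0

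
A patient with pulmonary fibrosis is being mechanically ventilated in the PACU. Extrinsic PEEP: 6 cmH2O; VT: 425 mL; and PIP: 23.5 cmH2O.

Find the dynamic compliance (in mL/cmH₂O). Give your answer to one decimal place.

Dynamic compliance = Vt / (PIP − PEEP) = 425 / (23.5 − 6) = 425 / 17.5 = 24.286 mL/cmH2O.

24.3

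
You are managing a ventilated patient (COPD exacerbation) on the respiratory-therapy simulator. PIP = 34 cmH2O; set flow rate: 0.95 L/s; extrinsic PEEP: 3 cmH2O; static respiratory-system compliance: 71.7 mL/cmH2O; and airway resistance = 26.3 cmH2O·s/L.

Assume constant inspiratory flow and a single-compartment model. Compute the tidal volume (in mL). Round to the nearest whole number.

431

Equation of motion (constant flow): PIP = Vt/C + R·V̇ + PEEP.
Vt/C = PIP − R·V̇ − PEEP = 34 − 24.985 − 3 = 6.015 cmH2O.
Vt = C × 6.015 = 71.7 × 6.015 = 431.28 mL.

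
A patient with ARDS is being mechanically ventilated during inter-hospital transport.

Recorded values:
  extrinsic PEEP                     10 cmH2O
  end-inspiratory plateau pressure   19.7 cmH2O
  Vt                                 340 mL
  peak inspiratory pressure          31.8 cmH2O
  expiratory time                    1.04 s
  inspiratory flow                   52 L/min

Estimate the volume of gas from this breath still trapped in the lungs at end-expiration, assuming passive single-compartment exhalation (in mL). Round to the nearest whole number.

41

Flow: 52 L/min ÷ 60 = 0.8667 L/s.
R = (PIP − Pplat)/V̇ = (31.8 − 19.7) / 0.8667 = 12.1/0.8667 = 13.961 cmH2O·s/L.
C = Vt/(Pplat − PEEP) = 340.0 / (19.7 − 10) = 340.0/9.7 = 35.052 mL/cmH2O.
τ = R × C = 13.961 × 0.03505 L/cmH2O = 0.4893 s.
Fraction remaining = e^(−Te/τ) = e^(−1.04/0.4893) = 0.1194.
Trapped volume = 340.0 × 0.1194 = 40.596 mL.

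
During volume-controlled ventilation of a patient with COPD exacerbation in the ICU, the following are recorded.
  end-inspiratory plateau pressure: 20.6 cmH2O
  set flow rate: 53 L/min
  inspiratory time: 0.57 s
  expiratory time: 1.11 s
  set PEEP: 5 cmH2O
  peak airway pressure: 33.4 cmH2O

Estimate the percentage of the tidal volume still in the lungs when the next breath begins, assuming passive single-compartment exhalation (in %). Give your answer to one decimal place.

9.3

Flow: 53 L/min ÷ 60 = 0.8833 L/s.
Vt = flow × Ti = 0.8833 L/s × 0.57 s × 1000 mL/L = 503.48 mL.
R = (PIP − Pplat)/V̇ = (33.4 − 20.6) / 0.8833 = 12.8/0.8833 = 14.491 cmH2O·s/L.
C = Vt/(Pplat − PEEP) = 503.48 / (20.6 − 5) = 503.48/15.6 = 32.274 mL/cmH2O.
τ = R × C = 14.491 × 0.03227 L/cmH2O = 0.4676 s.
Fraction remaining at end-expiration = e^(−Te/τ) = e^(−1.11/0.4676) = 0.09312 → 9.312%.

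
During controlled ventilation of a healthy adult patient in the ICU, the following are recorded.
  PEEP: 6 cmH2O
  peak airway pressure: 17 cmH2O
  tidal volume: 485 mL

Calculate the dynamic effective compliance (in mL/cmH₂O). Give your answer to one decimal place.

44.1

Dynamic compliance = Vt / (PIP − PEEP) = 485 / (17 − 6) = 485 / 11.0 = 44.091 mL/cmH2O.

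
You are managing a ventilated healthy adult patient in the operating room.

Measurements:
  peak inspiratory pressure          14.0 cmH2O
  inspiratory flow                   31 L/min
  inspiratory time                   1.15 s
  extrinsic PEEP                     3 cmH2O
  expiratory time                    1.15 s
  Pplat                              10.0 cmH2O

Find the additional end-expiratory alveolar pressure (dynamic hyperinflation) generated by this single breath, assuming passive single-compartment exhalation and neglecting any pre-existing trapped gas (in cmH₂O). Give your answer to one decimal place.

Flow: 31 L/min ÷ 60 = 0.5167 L/s.
Vt = flow × Ti = 0.5167 L/s × 1.15 s × 1000 mL/L = 594.21 mL.
R = (PIP − Pplat)/V̇ = (14.0 − 10.0) / 0.5167 = 4.0/0.5167 = 7.741 cmH2O·s/L.
C = Vt/(Pplat − PEEP) = 594.21 / (10.0 − 3) = 594.21/7.0 = 84.887 mL/cmH2O.
τ = R × C = 7.741 × 0.08489 L/cmH2O = 0.6571 s.
Fraction remaining = e^(−Te/τ) = e^(−1.15/0.6571) = 0.1738; trapped volume = 594.21 × 0.1738 = 103.27 mL.
Additional alveolar pressure from trapping ≈ V_trapped / C = 103.27 / 84.887 = 1.217 cmH2O.

1.2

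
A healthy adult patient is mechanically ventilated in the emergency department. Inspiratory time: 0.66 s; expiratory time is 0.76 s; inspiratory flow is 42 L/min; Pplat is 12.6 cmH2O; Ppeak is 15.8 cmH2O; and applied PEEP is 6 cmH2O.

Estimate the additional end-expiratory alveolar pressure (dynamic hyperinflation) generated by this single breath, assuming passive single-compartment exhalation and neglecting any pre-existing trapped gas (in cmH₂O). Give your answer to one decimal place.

0.6

Flow: 42 L/min ÷ 60 = 0.7 L/s.
Vt = flow × Ti = 0.7 L/s × 0.66 s × 1000 mL/L = 462.0 mL.
R = (PIP − Pplat)/V̇ = (15.8 − 12.6) / 0.7 = 3.2/0.7 = 4.571 cmH2O·s/L.
C = Vt/(Pplat − PEEP) = 462.0 / (12.6 − 6) = 462.0/6.6 = 70.0 mL/cmH2O.
τ = R × C = 4.571 × 0.07 L/cmH2O = 0.32 s.
Fraction remaining = e^(−Te/τ) = e^(−0.76/0.32) = 0.09301; trapped volume = 462.0 × 0.09301 = 42.971 mL.
Additional alveolar pressure from trapping ≈ V_trapped / C = 42.971 / 70.0 = 0.6139 cmH2O.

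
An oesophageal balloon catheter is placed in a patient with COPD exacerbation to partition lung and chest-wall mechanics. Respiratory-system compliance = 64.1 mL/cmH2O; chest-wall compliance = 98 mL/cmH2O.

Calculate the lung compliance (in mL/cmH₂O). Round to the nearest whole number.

1/CL = 1/Crs − 1/Ccw.
1/CL = 1/64.1 − 1/98 = 0.005397.
CL = 185.29 mL/cmH2O.

185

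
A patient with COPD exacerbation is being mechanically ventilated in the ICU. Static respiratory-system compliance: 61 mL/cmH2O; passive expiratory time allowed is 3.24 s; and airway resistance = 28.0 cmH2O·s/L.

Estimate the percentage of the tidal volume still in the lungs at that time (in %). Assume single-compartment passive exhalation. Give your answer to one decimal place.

τ = R × C = 28.0 × 61 mL/cmH2O = 28.0 × 0.061 L/cmH2O = 1.708 s.
Passive exhalation: V(t)/V₀ = e^(−t/τ) = e^(−3.24/1.708) = 0.15.
Fraction remaining = 0.15 → 15.0%.

15.0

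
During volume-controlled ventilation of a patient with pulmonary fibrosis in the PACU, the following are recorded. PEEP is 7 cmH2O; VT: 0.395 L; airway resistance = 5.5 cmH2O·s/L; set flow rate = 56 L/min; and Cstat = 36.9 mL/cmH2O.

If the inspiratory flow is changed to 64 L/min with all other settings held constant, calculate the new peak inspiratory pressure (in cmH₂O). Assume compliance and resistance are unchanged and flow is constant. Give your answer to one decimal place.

23.6

Flow: 56 L/min ÷ 60 = 0.9333 L/s.
New flow: 64 L/min ÷ 60 = 1.0667 L/s.
PIP = Vt/C + R·V̇ + PEEP (constant-flow equation of motion).
Only the resistive term changes: ΔPIP = R × ΔV̇ = 5.5 × (1.0667 − 0.9333) = 5.5 × 0.1334 = 0.7337 cmH2O.
Original PIP = 395/36.9 + 5.5×0.9333 + 7 = 22.838 cmH2O; new PIP = 22.838 + (0.7337) = 23.572 cmH2O.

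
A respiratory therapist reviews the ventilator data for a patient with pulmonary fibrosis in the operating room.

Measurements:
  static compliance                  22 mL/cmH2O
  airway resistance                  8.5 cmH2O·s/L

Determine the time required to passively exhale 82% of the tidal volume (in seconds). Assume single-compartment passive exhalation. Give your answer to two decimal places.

0.32

τ = R × C = 8.5 × 22 mL/cmH2O = 8.5 × 0.022 L/cmH2O = 0.187 s.
Exhaled fraction f = 1 − e^(−t/τ) → t = −τ·ln(1 − f) = −0.187·ln(0.18) = 0.3207 s.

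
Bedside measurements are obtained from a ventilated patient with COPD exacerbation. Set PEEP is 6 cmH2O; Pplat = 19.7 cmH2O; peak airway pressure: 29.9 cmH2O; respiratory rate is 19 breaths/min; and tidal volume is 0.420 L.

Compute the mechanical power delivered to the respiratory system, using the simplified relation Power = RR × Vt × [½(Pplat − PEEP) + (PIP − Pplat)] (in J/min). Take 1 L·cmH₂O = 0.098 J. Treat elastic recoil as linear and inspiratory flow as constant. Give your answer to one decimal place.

13.3

Per-breath work = Vt × [½(Pplat−PEEP) + (PIP−Pplat)] = 0.420 × [0.5×13.7 + 10.2] = 0.420 × 17.05 = 7.161 L·cmH2O.
Power = 19 × 7.161 = 136.06 L·cmH2O/min.
× 0.098 J/(L·cmH2O) → 13.334 J/min.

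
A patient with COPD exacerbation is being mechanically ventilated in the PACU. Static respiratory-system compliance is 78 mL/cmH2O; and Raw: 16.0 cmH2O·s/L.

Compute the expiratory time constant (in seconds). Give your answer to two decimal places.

1.25

τ = R × C = 16.0 × 78 mL/cmH2O = 16.0 × 0.078 L/cmH2O = 1.248 s.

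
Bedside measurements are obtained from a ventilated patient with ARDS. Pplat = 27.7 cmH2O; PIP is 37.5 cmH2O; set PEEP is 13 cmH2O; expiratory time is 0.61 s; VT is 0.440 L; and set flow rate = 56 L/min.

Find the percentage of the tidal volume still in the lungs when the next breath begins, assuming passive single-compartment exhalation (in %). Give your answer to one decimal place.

Flow: 56 L/min ÷ 60 = 0.9333 L/s.
R = (PIP − Pplat)/V̇ = (37.5 − 27.7) / 0.9333 = 9.8/0.9333 = 10.5 cmH2O·s/L.
C = Vt/(Pplat − PEEP) = 440.0 / (27.7 − 13) = 440.0/14.7 = 29.932 mL/cmH2O.
τ = R × C = 10.5 × 0.02993 L/cmH2O = 0.3143 s.
Fraction remaining at end-expiration = e^(−Te/τ) = e^(−0.61/0.3143) = 0.1436 → 14.36%.

14.4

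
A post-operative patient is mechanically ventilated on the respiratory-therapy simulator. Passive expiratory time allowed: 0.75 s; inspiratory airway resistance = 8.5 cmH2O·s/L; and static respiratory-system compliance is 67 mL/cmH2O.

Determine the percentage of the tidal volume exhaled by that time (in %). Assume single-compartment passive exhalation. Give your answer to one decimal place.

τ = R × C = 8.5 × 67 mL/cmH2O = 8.5 × 0.067 L/cmH2O = 0.5695 s.
Passive exhalation: V(t)/V₀ = e^(−t/τ) = e^(−0.75/0.5695) = 0.268.
Fraction exhaled = 1 − 0.268 = 0.732 → 73.2%.

73.2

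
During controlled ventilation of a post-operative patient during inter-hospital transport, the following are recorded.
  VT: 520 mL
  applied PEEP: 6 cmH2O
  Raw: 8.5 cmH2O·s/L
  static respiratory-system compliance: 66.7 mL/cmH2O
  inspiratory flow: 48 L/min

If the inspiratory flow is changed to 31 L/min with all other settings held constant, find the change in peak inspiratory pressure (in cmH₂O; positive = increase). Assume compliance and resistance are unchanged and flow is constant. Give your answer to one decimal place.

Flow: 48 L/min ÷ 60 = 0.8 L/s.
New flow: 31 L/min ÷ 60 = 0.5167 L/s.
PIP = Vt/C + R·V̇ + PEEP (constant-flow equation of motion).
Only the resistive term changes: ΔPIP = R × ΔV̇ = 8.5 × (0.5167 − 0.8) = 8.5 × -0.2833 = -2.408 cmH2O.

-2.4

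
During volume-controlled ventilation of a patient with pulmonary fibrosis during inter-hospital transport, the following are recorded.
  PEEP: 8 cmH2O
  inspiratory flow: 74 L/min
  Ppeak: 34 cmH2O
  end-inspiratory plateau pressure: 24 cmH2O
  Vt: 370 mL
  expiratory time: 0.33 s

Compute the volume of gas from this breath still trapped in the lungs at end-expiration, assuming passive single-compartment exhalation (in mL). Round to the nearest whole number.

Flow: 74 L/min ÷ 60 = 1.2333 L/s.
R = (PIP − Pplat)/V̇ = (34 − 24) / 1.2333 = 10.0/1.2333 = 8.108 cmH2O·s/L.
C = Vt/(Pplat − PEEP) = 370.0 / (24 − 8) = 370.0/16.0 = 23.125 mL/cmH2O.
τ = R × C = 8.108 × 0.02313 L/cmH2O = 0.1875 s.
Fraction remaining = e^(−Te/τ) = e^(−0.33/0.1875) = 0.172.
Trapped volume = 370.0 × 0.172 = 63.64 mL.

64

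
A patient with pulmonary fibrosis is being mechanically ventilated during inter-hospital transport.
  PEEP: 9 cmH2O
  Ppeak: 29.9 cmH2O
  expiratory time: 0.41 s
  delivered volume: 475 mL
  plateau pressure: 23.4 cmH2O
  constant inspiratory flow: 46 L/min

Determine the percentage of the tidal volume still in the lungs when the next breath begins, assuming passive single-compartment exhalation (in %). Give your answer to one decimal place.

23.1

Flow: 46 L/min ÷ 60 = 0.7667 L/s.
R = (PIP − Pplat)/V̇ = (29.9 − 23.4) / 0.7667 = 6.5/0.7667 = 8.478 cmH2O·s/L.
C = Vt/(Pplat − PEEP) = 475.0 / (23.4 − 9) = 475.0/14.4 = 32.986 mL/cmH2O.
τ = R × C = 8.478 × 0.03299 L/cmH2O = 0.2797 s.
Fraction remaining at end-expiration = e^(−Te/τ) = e^(−0.41/0.2797) = 0.2309 → 23.09%.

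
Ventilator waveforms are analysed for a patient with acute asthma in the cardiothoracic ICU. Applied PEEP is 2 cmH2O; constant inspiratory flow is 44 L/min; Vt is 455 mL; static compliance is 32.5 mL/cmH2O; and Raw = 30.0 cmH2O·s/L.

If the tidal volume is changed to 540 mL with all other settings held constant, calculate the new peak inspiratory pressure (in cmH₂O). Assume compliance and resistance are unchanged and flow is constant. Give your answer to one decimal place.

40.6

Flow: 44 L/min ÷ 60 = 0.7333 L/s.
PIP = Vt/C + R·V̇ + PEEP (constant-flow equation of motion).
Only the elastic term changes: ΔPIP = ΔVt / C = (540 − 455) / 32.5 = 2.615 cmH2O.
Original PIP = 455/32.5 + 30.0×0.7333 + 2 = 37.999 cmH2O; new PIP = 37.999 + (2.615) = 40.614 cmH2O.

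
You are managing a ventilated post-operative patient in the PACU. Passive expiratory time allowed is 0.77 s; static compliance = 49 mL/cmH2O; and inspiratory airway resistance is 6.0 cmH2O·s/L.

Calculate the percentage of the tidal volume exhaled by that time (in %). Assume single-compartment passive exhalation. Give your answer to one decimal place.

τ = R × C = 6.0 × 49 mL/cmH2O = 6.0 × 0.049 L/cmH2O = 0.294 s.
Passive exhalation: V(t)/V₀ = e^(−t/τ) = e^(−0.77/0.294) = 0.07287.
Fraction exhaled = 1 − 0.07287 = 0.9271 → 92.71%.

92.7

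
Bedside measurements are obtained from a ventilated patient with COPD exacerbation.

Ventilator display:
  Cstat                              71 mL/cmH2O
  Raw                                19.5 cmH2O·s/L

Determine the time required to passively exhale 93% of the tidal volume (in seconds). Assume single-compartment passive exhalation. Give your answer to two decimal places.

3.68

τ = R × C = 19.5 × 71 mL/cmH2O = 19.5 × 0.071 L/cmH2O = 1.385 s.
Exhaled fraction f = 1 − e^(−t/τ) → t = −τ·ln(1 − f) = −1.385·ln(0.07) = 3.683 s.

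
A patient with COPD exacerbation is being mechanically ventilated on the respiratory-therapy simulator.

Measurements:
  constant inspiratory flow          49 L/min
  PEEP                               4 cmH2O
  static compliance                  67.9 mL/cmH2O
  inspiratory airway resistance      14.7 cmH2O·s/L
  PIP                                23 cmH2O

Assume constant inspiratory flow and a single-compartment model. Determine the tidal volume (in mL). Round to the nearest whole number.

475

Flow: 49 L/min ÷ 60 = 0.8167 L/s.
Equation of motion (constant flow): PIP = Vt/C + R·V̇ + PEEP.
Vt/C = PIP − R·V̇ − PEEP = 23 − 12.005 − 4 = 6.995 cmH2O.
Vt = C × 6.995 = 67.9 × 6.995 = 474.96 mL.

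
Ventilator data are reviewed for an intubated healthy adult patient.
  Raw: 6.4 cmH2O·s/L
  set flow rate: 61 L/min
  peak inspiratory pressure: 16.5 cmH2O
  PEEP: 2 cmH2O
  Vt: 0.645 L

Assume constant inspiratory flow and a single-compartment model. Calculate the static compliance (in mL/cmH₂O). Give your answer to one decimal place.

80.7

Flow: 61 L/min ÷ 60 = 1.0167 L/s.
Equation of motion (constant flow): PIP = Vt/C + R·V̇ + PEEP.
Vt/C = PIP − R·V̇ − PEEP = 16.5 − 6.4×1.0167 − 2 = 16.5 − 6.507 − 2 = 7.993 cmH2O.
C = Vt / 7.993 = 645 / 7.993 = 80.696 mL/cmH2O.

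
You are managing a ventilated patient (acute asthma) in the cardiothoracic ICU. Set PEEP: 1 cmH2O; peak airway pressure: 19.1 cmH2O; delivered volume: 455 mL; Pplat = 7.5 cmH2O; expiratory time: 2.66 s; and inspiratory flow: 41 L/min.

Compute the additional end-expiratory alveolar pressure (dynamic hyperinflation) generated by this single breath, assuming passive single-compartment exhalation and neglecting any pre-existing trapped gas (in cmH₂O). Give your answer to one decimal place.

0.7

Flow: 41 L/min ÷ 60 = 0.6833 L/s.
R = (PIP − Pplat)/V̇ = (19.1 − 7.5) / 0.6833 = 11.6/0.6833 = 16.976 cmH2O·s/L.
C = Vt/(Pplat − PEEP) = 455.0 / (7.5 − 1) = 455.0/6.5 = 70.0 mL/cmH2O.
τ = R × C = 16.976 × 0.07 L/cmH2O = 1.188 s.
Fraction remaining = e^(−Te/τ) = e^(−2.66/1.188) = 0.1066; trapped volume = 455.0 × 0.1066 = 48.503 mL.
Additional alveolar pressure from trapping ≈ V_trapped / C = 48.503 / 70.0 = 0.6929 cmH2O.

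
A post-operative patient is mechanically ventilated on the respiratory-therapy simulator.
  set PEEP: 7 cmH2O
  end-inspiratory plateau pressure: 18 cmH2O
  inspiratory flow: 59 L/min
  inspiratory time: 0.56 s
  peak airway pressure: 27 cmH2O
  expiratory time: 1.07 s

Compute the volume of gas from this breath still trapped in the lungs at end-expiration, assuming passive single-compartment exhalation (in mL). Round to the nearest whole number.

Flow: 59 L/min ÷ 60 = 0.9833 L/s.
Vt = flow × Ti = 0.9833 L/s × 0.56 s × 1000 mL/L = 550.65 mL.
R = (PIP − Pplat)/V̇ = (27 − 18) / 0.9833 = 9.0/0.9833 = 9.153 cmH2O·s/L.
C = Vt/(Pplat − PEEP) = 550.65 / (18 − 7) = 550.65/11.0 = 50.059 mL/cmH2O.
τ = R × C = 9.153 × 0.05006 L/cmH2O = 0.4582 s.
Fraction remaining = e^(−Te/τ) = e^(−1.07/0.4582) = 0.09679.
Trapped volume = 550.65 × 0.09679 = 53.297 mL.

53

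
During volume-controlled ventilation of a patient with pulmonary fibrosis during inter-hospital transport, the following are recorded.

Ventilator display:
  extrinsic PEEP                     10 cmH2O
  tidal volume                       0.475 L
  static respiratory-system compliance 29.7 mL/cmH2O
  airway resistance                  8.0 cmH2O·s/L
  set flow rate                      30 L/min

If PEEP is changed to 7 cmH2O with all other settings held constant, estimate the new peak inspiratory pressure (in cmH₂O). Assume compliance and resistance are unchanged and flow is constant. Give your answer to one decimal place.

Flow: 30 L/min ÷ 60 = 0.5 L/s.
PIP = Vt/C + R·V̇ + PEEP (constant-flow equation of motion).
Only the baseline term changes: ΔPIP = ΔPEEP = 7 − 10 = -3.0 cmH2O.
Original PIP = 475/29.7 + 8.0×0.5 + 10 = 29.993 cmH2O; new PIP = 29.993 + (-3.0) = 26.993 cmH2O.

27.0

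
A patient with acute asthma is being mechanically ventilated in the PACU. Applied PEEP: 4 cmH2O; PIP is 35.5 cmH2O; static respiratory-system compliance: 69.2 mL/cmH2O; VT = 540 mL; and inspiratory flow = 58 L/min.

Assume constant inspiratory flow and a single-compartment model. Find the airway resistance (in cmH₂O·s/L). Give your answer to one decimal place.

24.5

Flow: 58 L/min ÷ 60 = 0.9667 L/s.
Equation of motion (constant flow): PIP = Vt/C + R·V̇ + PEEP.
R·V̇ = PIP − Vt/C − PEEP = 35.5 − 540/69.2 − 4 = 35.5 − 7.803 − 4 = 23.697 cmH2O.
R = 23.697 / 0.9667 = 24.513 cmH2O·s/L.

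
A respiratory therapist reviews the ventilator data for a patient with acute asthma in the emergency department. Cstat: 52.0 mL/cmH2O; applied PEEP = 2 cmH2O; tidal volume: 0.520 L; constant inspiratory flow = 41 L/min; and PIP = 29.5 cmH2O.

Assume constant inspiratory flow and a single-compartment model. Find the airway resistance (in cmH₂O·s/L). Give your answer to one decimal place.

Flow: 41 L/min ÷ 60 = 0.6833 L/s.
Equation of motion (constant flow): PIP = Vt/C + R·V̇ + PEEP.
R·V̇ = PIP − Vt/C − PEEP = 29.5 − 520/52.0 − 2 = 29.5 − 10.0 − 2 = 17.5 cmH2O.
R = 17.5 / 0.6833 = 25.611 cmH2O·s/L.

25.6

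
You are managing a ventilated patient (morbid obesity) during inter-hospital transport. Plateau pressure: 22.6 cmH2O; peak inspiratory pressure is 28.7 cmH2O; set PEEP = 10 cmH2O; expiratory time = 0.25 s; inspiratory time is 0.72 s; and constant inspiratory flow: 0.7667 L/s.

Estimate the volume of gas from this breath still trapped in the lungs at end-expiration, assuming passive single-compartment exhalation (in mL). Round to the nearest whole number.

269

Vt = flow × Ti = 0.7667 L/s × 0.72 s × 1000 mL/L = 552.02 mL.
R = (PIP − Pplat)/V̇ = (28.7 − 22.6) / 0.7667 = 6.1/0.7667 = 7.956 cmH2O·s/L.
C = Vt/(Pplat − PEEP) = 552.02 / (22.6 − 10) = 552.02/12.6 = 43.811 mL/cmH2O.
τ = R × C = 7.956 × 0.04381 L/cmH2O = 0.3486 s.
Fraction remaining = e^(−Te/τ) = e^(−0.25/0.3486) = 0.4881.
Trapped volume = 552.02 × 0.4881 = 269.44 mL.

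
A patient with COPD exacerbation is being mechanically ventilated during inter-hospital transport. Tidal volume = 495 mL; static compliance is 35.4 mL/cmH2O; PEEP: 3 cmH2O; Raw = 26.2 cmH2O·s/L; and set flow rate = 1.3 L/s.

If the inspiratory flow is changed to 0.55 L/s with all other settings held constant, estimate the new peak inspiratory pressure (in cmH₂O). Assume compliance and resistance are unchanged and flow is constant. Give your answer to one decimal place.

31.4

PIP = Vt/C + R·V̇ + PEEP (constant-flow equation of motion).
Only the resistive term changes: ΔPIP = R × ΔV̇ = 26.2 × (0.55 − 1.3) = 26.2 × -0.75 = -19.65 cmH2O.
Original PIP = 495/35.4 + 26.2×1.3 + 3 = 51.043 cmH2O; new PIP = 51.043 + (-19.65) = 31.393 cmH2O.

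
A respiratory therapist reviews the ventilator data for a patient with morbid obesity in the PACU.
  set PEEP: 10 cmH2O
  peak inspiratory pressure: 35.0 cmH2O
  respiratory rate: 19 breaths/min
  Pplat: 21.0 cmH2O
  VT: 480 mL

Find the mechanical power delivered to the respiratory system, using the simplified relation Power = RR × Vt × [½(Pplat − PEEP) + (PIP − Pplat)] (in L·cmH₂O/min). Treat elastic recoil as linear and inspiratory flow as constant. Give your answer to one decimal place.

177.8

Per-breath work = Vt × [½(Pplat−PEEP) + (PIP−Pplat)] = 0.480 × [0.5×11.0 + 14.0] = 0.480 × 19.5 = 9.36 L·cmH2O.
Power = 19 × 9.36 = 177.84 L·cmH2O/min.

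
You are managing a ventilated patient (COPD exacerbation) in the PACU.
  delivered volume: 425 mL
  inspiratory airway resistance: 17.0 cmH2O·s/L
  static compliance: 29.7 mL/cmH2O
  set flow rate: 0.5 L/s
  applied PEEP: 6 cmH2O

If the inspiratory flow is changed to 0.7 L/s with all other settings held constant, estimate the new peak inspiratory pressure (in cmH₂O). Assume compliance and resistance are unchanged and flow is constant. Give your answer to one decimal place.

PIP = Vt/C + R·V̇ + PEEP (constant-flow equation of motion).
Only the resistive term changes: ΔPIP = R × ΔV̇ = 17.0 × (0.7 − 0.5) = 17.0 × 0.2 = 3.4 cmH2O.
Original PIP = 425/29.7 + 17.0×0.5 + 6 = 28.81 cmH2O; new PIP = 28.81 + (3.4) = 32.21 cmH2O.

32.2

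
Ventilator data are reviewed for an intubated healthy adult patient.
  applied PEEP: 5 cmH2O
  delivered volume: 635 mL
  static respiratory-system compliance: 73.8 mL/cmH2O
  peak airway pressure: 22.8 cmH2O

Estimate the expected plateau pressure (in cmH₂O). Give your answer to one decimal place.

13.6

Pplat = PEEP + Vt / Cstat = 5 + 635 / 73.8 = 5 + 8.604 = 13.604 cmH2O.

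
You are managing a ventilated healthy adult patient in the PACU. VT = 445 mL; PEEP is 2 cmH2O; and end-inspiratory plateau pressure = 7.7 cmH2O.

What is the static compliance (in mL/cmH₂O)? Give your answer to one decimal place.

Cstat = Vt / (Pplat − PEEP) = 445 / (7.7 − 2) = 445 / 5.7 = 78.07 mL/cmH2O.

78.1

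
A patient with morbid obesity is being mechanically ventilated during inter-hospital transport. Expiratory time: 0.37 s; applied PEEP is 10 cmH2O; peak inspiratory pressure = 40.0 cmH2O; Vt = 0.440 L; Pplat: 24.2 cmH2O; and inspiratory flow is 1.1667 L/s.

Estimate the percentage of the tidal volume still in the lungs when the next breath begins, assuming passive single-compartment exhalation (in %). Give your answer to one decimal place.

R = (PIP − Pplat)/V̇ = (40.0 − 24.2) / 1.1667 = 15.8/1.1667 = 13.542 cmH2O·s/L.
C = Vt/(Pplat − PEEP) = 440.0 / (24.2 − 10) = 440.0/14.2 = 30.986 mL/cmH2O.
τ = R × C = 13.542 × 0.03099 L/cmH2O = 0.4197 s.
Fraction remaining at end-expiration = e^(−Te/τ) = e^(−0.37/0.4197) = 0.4141 → 41.41%.

41.4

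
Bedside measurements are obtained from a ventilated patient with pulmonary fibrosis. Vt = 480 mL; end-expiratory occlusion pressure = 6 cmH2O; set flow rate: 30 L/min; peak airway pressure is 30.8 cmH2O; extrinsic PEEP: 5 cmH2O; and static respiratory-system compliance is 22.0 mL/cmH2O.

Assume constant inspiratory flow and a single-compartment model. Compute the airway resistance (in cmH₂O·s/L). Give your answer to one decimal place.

6.0

Flow: 30 L/min ÷ 60 = 0.5 L/s.
Total PEEP = 6 cmH2O (set 5 + intrinsic 1); this is the baseline alveolar pressure.
Equation of motion (constant flow): PIP = Vt/C + R·V̇ + PEEP.
R·V̇ = PIP − Vt/C − PEEP = 30.8 − 480/22.0 − 6 = 30.8 − 21.818 − 6 = 2.982 cmH2O.
R = 2.982 / 0.5 = 5.964 cmH2O·s/L.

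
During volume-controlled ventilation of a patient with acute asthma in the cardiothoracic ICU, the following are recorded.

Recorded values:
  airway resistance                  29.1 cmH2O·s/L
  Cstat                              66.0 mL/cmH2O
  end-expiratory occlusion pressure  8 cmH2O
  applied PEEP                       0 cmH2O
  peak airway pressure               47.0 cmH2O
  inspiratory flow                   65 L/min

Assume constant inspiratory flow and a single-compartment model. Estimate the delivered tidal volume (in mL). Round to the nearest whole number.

493

Flow: 65 L/min ÷ 60 = 1.0833 L/s.
Total PEEP = 8 cmH2O (set 0 + intrinsic 8); this is the baseline alveolar pressure.
Equation of motion (constant flow): PIP = Vt/C + R·V̇ + PEEP.
Vt/C = PIP − R·V̇ − PEEP = 47.0 − 31.524 − 8 = 7.476 cmH2O.
Vt = C × 7.476 = 66.0 × 7.476 = 493.42 mL.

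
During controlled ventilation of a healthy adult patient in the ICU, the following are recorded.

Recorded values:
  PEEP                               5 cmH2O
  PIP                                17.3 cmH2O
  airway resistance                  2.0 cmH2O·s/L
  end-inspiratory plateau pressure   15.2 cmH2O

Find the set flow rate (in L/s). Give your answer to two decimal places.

flow = (PIP − Pplat) / Raw = 2.1 / 2.0 = 1.05 L/s.

1.05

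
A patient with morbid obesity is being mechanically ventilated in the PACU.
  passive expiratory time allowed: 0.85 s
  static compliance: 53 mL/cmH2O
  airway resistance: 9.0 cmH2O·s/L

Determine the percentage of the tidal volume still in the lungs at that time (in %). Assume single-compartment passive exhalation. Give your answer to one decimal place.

16.8

τ = R × C = 9.0 × 53 mL/cmH2O = 9.0 × 0.053 L/cmH2O = 0.477 s.
Passive exhalation: V(t)/V₀ = e^(−t/τ) = e^(−0.85/0.477) = 0.1683.
Fraction remaining = 0.1683 → 16.83%.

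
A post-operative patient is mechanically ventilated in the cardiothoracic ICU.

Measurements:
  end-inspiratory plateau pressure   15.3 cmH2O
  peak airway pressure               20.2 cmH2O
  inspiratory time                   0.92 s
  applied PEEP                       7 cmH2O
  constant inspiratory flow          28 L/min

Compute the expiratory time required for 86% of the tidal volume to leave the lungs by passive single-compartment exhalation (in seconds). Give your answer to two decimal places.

Flow: 28 L/min ÷ 60 = 0.4667 L/s.
Vt = flow × Ti = 0.4667 L/s × 0.92 s × 1000 mL/L = 429.36 mL.
R = (PIP − Pplat)/V̇ = (20.2 − 15.3) / 0.4667 = 4.9/0.4667 = 10.499 cmH2O·s/L.
C = Vt/(Pplat − PEEP) = 429.36 / (15.3 − 7) = 429.36/8.3 = 51.73 mL/cmH2O.
τ = R × C = 10.499 × 0.05173 L/cmH2O = 0.5431 s.
t = −τ·ln(1 − 0.86) = −0.5431·ln(0.14) = 1.068 s.

1.07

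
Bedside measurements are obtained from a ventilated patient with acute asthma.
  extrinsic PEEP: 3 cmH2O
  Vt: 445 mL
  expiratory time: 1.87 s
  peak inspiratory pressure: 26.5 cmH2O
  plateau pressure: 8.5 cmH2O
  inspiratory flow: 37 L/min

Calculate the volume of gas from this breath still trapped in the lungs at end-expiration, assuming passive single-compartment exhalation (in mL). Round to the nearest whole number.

Flow: 37 L/min ÷ 60 = 0.6167 L/s.
R = (PIP − Pplat)/V̇ = (26.5 − 8.5) / 0.6167 = 18.0/0.6167 = 29.188 cmH2O·s/L.
C = Vt/(Pplat − PEEP) = 445.0 / (8.5 − 3) = 445.0/5.5 = 80.909 mL/cmH2O.
τ = R × C = 29.188 × 0.08091 L/cmH2O = 2.362 s.
Fraction remaining = e^(−Te/τ) = e^(−1.87/2.362) = 0.4531.
Trapped volume = 445.0 × 0.4531 = 201.63 mL.

202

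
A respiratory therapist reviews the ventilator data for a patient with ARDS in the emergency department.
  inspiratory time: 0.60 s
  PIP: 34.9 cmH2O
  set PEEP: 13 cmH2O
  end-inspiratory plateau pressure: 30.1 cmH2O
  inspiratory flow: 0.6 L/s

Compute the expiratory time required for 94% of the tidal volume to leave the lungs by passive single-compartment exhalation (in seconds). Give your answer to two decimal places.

Vt = flow × Ti = 0.6 L/s × 0.60 s × 1000 mL/L = 360.0 mL.
R = (PIP − Pplat)/V̇ = (34.9 − 30.1) / 0.6 = 4.8/0.6 = 8.0 cmH2O·s/L.
C = Vt/(Pplat − PEEP) = 360.0 / (30.1 − 13) = 360.0/17.1 = 21.053 mL/cmH2O.
τ = R × C = 8.0 × 0.02105 L/cmH2O = 0.1684 s.
t = −τ·ln(1 − 0.94) = −0.1684·ln(0.06) = 0.4738 s.

0.47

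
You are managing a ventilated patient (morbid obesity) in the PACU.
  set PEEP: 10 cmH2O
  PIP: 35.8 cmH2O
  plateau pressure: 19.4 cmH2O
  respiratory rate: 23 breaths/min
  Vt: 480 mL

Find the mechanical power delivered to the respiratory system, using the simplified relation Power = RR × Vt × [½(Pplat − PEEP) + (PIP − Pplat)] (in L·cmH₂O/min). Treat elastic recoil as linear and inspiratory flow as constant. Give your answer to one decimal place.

Per-breath work = Vt × [½(Pplat−PEEP) + (PIP−Pplat)] = 0.480 × [0.5×9.4 + 16.4] = 0.480 × 21.1 = 10.128 L·cmH2O.
Power = 23 × 10.128 = 232.94 L·cmH2O/min.

232.9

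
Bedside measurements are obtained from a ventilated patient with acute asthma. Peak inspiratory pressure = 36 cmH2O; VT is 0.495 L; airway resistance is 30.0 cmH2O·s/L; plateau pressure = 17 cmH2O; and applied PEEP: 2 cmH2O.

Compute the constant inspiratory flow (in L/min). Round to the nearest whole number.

flow = (PIP − Pplat) / Raw = (36 − 17) / 30.0 = 0.6333 L/s × 60 = 37.998 L/min.

38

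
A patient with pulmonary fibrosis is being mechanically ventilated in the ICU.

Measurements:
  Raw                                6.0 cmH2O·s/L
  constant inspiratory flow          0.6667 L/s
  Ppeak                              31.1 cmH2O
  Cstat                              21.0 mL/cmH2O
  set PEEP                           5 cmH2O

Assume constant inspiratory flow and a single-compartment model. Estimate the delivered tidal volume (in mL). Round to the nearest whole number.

Equation of motion (constant flow): PIP = Vt/C + R·V̇ + PEEP.
Vt/C = PIP − R·V̇ − PEEP = 31.1 − 4.0 − 5 = 22.1 cmH2O.
Vt = C × 22.1 = 21.0 × 22.1 = 464.1 mL.

464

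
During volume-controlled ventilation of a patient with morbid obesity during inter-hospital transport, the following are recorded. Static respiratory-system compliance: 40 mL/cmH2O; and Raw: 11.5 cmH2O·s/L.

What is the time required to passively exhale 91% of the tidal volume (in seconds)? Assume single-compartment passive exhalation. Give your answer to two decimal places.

τ = R × C = 11.5 × 40 mL/cmH2O = 11.5 × 0.040 L/cmH2O = 0.46 s.
Exhaled fraction f = 1 − e^(−t/τ) → t = −τ·ln(1 − f) = −0.46·ln(0.09) = 1.108 s.

1.11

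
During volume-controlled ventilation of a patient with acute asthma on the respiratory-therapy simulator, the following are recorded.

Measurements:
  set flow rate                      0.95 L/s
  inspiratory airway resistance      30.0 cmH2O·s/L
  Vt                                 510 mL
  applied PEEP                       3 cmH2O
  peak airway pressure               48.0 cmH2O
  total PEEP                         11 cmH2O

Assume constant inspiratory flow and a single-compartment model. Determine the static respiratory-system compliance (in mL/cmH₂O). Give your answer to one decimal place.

60.0

Total PEEP = 11 cmH2O (set 3 + intrinsic 8); this is the baseline alveolar pressure.
Equation of motion (constant flow): PIP = Vt/C + R·V̇ + PEEP.
Vt/C = PIP − R·V̇ − PEEP = 48.0 − 30.0×0.95 − 11 = 48.0 − 28.5 − 11 = 8.5 cmH2O.
C = Vt / 8.5 = 510 / 8.5 = 60.0 mL/cmH2O.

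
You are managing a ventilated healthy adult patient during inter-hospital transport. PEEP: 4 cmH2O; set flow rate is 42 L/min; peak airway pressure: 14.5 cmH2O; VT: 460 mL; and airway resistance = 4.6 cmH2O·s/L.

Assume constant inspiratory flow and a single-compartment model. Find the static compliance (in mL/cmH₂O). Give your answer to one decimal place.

63.2

Flow: 42 L/min ÷ 60 = 0.7 L/s.
Equation of motion (constant flow): PIP = Vt/C + R·V̇ + PEEP.
Vt/C = PIP − R·V̇ − PEEP = 14.5 − 4.6×0.7 − 4 = 14.5 − 3.22 − 4 = 7.28 cmH2O.
C = Vt / 7.28 = 460 / 7.28 = 63.187 mL/cmH2O.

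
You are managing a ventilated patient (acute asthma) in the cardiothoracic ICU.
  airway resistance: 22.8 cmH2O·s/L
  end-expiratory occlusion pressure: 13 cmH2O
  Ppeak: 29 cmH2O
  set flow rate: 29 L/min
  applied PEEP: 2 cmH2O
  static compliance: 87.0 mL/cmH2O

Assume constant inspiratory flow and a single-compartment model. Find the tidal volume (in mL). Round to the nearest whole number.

Flow: 29 L/min ÷ 60 = 0.4833 L/s.
Total PEEP = 13 cmH2O (set 2 + intrinsic 11); this is the baseline alveolar pressure.
Equation of motion (constant flow): PIP = Vt/C + R·V̇ + PEEP.
Vt/C = PIP − R·V̇ − PEEP = 29 − 11.019 − 13 = 4.981 cmH2O.
Vt = C × 4.981 = 87.0 × 4.981 = 433.35 mL.

433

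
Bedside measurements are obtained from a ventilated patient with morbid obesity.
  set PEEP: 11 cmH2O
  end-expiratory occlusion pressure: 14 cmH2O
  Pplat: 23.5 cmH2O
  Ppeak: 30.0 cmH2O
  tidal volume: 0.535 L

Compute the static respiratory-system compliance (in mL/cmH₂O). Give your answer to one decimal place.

56.3

End-expiratory occlusion gives total PEEP = 14 cmH2O (intrinsic PEEP = 14 − 11 = 3). Use total PEEP for the elastic gradient.
Cstat = Vt / (Pplat − PEEPtotal) = 535 / (23.5 − 14) = 535 / 9.5 = 56.316 mL/cmH2O.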